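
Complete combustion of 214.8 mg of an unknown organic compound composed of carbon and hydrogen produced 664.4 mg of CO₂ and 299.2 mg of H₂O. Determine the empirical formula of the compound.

mol C = 0.6644 g CO₂ ÷ 44.009 g/mol = 0.015097 mol
mol H = 2 × 0.2992 g H₂O ÷ 18.015 g/mol = 0.033217 mol
Divide by the smallest (0.015097 mol): C 1.000, H 2.200
Multiplying each by 5 gives whole numbers: C 5.00, H 11.00

C5H11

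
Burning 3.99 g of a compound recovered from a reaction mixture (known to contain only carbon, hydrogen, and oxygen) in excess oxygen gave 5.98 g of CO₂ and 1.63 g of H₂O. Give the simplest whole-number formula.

mol C = 5.98 g CO₂ ÷ 44.009 g/mol = 0.1359 mol
mol H = 2 × 1.63 g H₂O ÷ 18.015 g/mol = 0.1810 mol
mass O = 3.99 − (1.632 + 0.1824) = 2.176 g → mol O = 2.176 ÷ 15.999 = 0.1360 mol
Divide by the smallest (0.1359 mol): C 1.000, H 1.332, O 1.001
Multiplying each by 3 gives whole numbers: C 3.00, H 4.00, O 3.00

C3H4O3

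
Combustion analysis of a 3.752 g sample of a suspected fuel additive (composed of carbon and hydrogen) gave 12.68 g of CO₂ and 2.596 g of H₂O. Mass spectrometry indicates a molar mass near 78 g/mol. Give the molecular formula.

mol C = 12.68 g CO₂ ÷ 44.009 g/mol = 0.28812 mol
mol H = 2 × 2.596 g H₂O ÷ 18.015 g/mol = 0.28820 mol
Divide by the smallest (0.28812 mol): C 1.000, H 1.000
Empirical formula: CH
Empirical-formula mass = 13.02 g/mol; 78 ÷ 13.02 ≈ 6, so the molecular formula is C6H6.

C6H6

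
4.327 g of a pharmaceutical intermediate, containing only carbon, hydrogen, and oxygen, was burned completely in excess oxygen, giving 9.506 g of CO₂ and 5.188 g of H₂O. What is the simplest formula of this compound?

C3H8O

mol C = 9.506 g CO₂ ÷ 44.009 g/mol = 0.21600 mol
mol H = 2 × 5.188 g H₂O ÷ 18.015 g/mol = 0.57596 mol
mass O = 4.327 − (2.5944 + 0.58057) = 1.1520 g → mol O = 1.1520 ÷ 15.999 = 0.072007 mol
Divide by the smallest (0.072007 mol): C 3.000, H 7.999, O 1.000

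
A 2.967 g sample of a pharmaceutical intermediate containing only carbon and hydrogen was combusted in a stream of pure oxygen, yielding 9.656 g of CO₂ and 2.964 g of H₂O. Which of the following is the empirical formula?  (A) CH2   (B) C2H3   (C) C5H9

(B) C2H3

mol C = 9.656 g CO₂ ÷ 44.009 g/mol = 0.21941 mol
mol H = 2 × 2.964 g H₂O ÷ 18.015 g/mol = 0.32906 mol
Divide by the smallest (0.21941 mol): C 1.000, H 1.500
Multiplying each by 2 gives whole numbers: C 2.00, H 3.00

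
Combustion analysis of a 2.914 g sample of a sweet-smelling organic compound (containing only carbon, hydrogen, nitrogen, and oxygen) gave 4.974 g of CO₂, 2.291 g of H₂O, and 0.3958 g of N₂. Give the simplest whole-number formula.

mol C = 4.974 g CO₂ ÷ 44.009 g/mol = 0.11302 mol
mol H = 2 × 2.291 g H₂O ÷ 18.015 g/mol = 0.25434 mol
mol N = 2 × 0.3958 g N₂ ÷ 28.014 g/mol = 0.028257 mol
mass O = 2.914 − (1.3575 + 0.25638 + 0.39580) = 0.90431 g → mol O = 0.90431 ÷ 15.999 = 0.056523 mol
Divide by the smallest (0.028257 mol): C 4.000, H 9.001, N 1.000, O 2.000

C4H9NO2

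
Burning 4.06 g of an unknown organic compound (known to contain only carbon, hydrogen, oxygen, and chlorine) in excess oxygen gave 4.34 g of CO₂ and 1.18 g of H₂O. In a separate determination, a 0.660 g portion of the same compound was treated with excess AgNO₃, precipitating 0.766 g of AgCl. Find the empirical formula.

C3H4ClO3

mol C = 4.34 g CO₂ ÷ 44.009 g/mol = 0.09862 mol
mol H = 2 × 1.18 g H₂O ÷ 18.015 g/mol = 0.1310 mol
From the AgCl data: mol Cl per gram of compound = (0.766 ÷ 143.318) ÷ 0.660 = 0.008098 mol/g, so in the 4.06 g combustion sample mol Cl = 0.03288 mol
mass O = 4.06 − (1.184 + 0.1320 + 1.166) = 1.578 g → mol O = 1.578 ÷ 15.999 = 0.09863 mol
Divide by the smallest (0.03288 mol): C 2.999, H 3.984, Cl 1.000, O 3.000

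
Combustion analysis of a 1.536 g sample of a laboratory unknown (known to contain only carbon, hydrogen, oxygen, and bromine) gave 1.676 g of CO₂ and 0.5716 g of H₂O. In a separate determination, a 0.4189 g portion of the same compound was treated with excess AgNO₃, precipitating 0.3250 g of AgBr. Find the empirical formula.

C6H10BrO5

mol C = 1.676 g CO₂ ÷ 44.009 g/mol = 0.038083 mol
mol H = 2 × 0.5716 g H₂O ÷ 18.015 g/mol = 0.063458 mol
From the AgBr data: mol Br per gram of compound = (0.3250 ÷ 187.772) ÷ 0.4189 = 0.0041318 mol/g, so in the 1.536 g combustion sample mol Br = 0.0063465 mol
mass O = 1.536 − (0.45742 + 0.063966 + 0.50711) = 0.50751 g → mol O = 0.50751 ÷ 15.999 = 0.031721 mol
Divide by the smallest (0.0063465 mol): C 6.001, H 9.999, Br 1.000, O 4.998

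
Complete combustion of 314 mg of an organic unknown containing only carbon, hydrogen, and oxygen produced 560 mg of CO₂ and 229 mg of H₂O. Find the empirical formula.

C3H6O2

mol C = 0.560 g CO₂ ÷ 44.009 g/mol = 0.01272 mol
mol H = 2 × 0.229 g H₂O ÷ 18.015 g/mol = 0.02542 mol
mass O = 0.314 − (0.1528 + 0.02563) = 0.1355 g → mol O = 0.1355 ÷ 15.999 = 0.008472 mol
Divide by the smallest (0.008472 mol): C 1.502, H 3.001, O 1.000
Multiplying each by 2 gives whole numbers: C 3.00, H 6.00, O 2.00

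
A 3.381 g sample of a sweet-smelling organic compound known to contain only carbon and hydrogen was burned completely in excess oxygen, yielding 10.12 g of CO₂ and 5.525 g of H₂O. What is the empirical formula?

mol C = 10.12 g CO₂ ÷ 44.009 g/mol = 0.22995 mol
mol H = 2 × 5.525 g H₂O ÷ 18.015 g/mol = 0.61338 mol
Divide by the smallest (0.22995 mol): C 1.000, H 2.667
Multiplying each by 3 gives whole numbers: C 3.00, H 8.00

C3H8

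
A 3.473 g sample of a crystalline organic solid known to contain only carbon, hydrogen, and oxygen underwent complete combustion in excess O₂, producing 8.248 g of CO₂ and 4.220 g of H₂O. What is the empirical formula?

C4H10O

mol C = 8.248 g CO₂ ÷ 44.009 g/mol = 0.18742 mol
mol H = 2 × 4.220 g H₂O ÷ 18.015 g/mol = 0.46850 mol
mass O = 3.473 − (2.2511 + 0.47225) = 0.74970 g → mol O = 0.74970 ÷ 15.999 = 0.046859 mol
Divide by the smallest (0.046859 mol): C 4.000, H 9.998, O 1.000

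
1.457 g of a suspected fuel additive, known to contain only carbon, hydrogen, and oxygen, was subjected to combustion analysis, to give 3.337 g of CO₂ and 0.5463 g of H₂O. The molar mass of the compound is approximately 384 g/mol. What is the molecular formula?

C20H16O8

mol C = 3.337 g CO₂ ÷ 44.009 g/mol = 0.075825 mol
mol H = 2 × 0.5463 g H₂O ÷ 18.015 g/mol = 0.060649 mol
mass O = 1.457 − (0.91074 + 0.061135) = 0.48513 g → mol O = 0.48513 ÷ 15.999 = 0.030322 mol
Divide by the smallest (0.030322 mol): C 2.501, H 2.000, O 1.000
Multiplying each by 2 gives whole numbers: C 5.00, H 4.00, O 2.00
Empirical formula: C5H4O2
Empirical-formula mass = 96.08 g/mol; 384 ÷ 96.08 ≈ 4, so the molecular formula is C20H16O8.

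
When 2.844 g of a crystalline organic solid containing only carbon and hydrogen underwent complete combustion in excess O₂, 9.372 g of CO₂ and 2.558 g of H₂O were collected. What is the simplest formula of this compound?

mol C = 9.372 g CO₂ ÷ 44.009 g/mol = 0.21296 mol
mol H = 2 × 2.558 g H₂O ÷ 18.015 g/mol = 0.28399 mol
Divide by the smallest (0.21296 mol): C 1.000, H 1.334
Multiplying each by 3 gives whole numbers: C 3.00, H 4.00

C3H4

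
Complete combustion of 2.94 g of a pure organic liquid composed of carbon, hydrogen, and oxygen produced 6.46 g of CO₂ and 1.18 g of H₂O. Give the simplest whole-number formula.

C9H8O4

mol C = 6.46 g CO₂ ÷ 44.009 g/mol = 0.1468 mol
mol H = 2 × 1.18 g H₂O ÷ 18.015 g/mol = 0.1310 mol
mass O = 2.94 − (1.763 + 0.1320) = 1.045 g → mol O = 1.045 ÷ 15.999 = 0.06531 mol
Divide by the smallest (0.06531 mol): C 2.248, H 2.006, O 1.000
Multiplying each by 4 gives whole numbers: C 8.99, H 8.02, O 4.00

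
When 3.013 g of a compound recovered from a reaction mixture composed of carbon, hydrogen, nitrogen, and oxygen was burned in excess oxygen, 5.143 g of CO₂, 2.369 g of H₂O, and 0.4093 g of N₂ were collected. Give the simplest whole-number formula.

mol C = 5.143 g CO₂ ÷ 44.009 g/mol = 0.11686 mol
mol H = 2 × 2.369 g H₂O ÷ 18.015 g/mol = 0.26300 mol
mol N = 2 × 0.4093 g N₂ ÷ 28.014 g/mol = 0.029221 mol
mass O = 3.013 − (1.4036 + 0.26511 + 0.40930) = 0.93496 g → mol O = 0.93496 ÷ 15.999 = 0.058439 mol
Divide by the smallest (0.029221 mol): C 3.999, H 9.000, N 1.000, O 2.000

C4H9NO2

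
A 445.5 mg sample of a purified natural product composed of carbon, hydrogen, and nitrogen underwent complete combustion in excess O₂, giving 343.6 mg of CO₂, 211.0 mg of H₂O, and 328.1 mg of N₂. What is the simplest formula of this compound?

mol C = 0.3436 g CO₂ ÷ 44.009 g/mol = 0.0078075 mol
mol H = 2 × 0.2110 g H₂O ÷ 18.015 g/mol = 0.023425 mol
mol N = 2 × 0.3281 g N₂ ÷ 28.014 g/mol = 0.023424 mol
Divide by the smallest (0.0078075 mol): C 1.000, H 3.000, N 3.000

CH3N3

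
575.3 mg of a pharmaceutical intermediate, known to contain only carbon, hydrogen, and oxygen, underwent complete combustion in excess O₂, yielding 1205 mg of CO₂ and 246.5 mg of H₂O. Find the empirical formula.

mol C = 1.205 g CO₂ ÷ 44.009 g/mol = 0.027381 mol
mol H = 2 × 0.2465 g H₂O ÷ 18.015 g/mol = 0.027366 mol
mass O = 0.5753 − (0.32887 + 0.027585) = 0.21884 g → mol O = 0.21884 ÷ 15.999 = 0.013679 mol
Divide by the smallest (0.013679 mol): C 2.002, H 2.001, O 1.000

C2H2O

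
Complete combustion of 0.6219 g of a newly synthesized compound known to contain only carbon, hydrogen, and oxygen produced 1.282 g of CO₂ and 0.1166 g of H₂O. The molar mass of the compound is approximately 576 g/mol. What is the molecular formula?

mol C = 1.282 g CO₂ ÷ 44.009 g/mol = 0.029130 mol
mol H = 2 × 0.1166 g H₂O ÷ 18.015 g/mol = 0.012945 mol
mass O = 0.6219 − (0.34989 + 0.013048) = 0.25897 g → mol O = 0.25897 ÷ 15.999 = 0.016186 mol
Divide by the smallest (0.012945 mol): C 2.250, H 1.000, O 1.250
Multiplying each by 4 gives whole numbers: C 9.00, H 4.00, O 5.00
Empirical formula: C9H4O5
Empirical-formula mass = 192.13 g/mol; 576 ÷ 192.13 ≈ 3, so the molecular formula is C27H12O15.

C27H12O15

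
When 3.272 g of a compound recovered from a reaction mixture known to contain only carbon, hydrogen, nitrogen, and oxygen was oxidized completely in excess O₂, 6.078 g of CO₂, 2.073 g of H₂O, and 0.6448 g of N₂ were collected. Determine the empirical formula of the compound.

C3H5NO

mol C = 6.078 g CO₂ ÷ 44.009 g/mol = 0.13811 mol
mol H = 2 × 2.073 g H₂O ÷ 18.015 g/mol = 0.23014 mol
mol N = 2 × 0.6448 g N₂ ÷ 28.014 g/mol = 0.046034 mol
mass O = 3.272 − (1.6588 + 0.23198 + 0.64480) = 0.73640 g → mol O = 0.73640 ÷ 15.999 = 0.046028 mol
Divide by the smallest (0.046028 mol): C 3.001, H 5.000, N 1.000, O 1.000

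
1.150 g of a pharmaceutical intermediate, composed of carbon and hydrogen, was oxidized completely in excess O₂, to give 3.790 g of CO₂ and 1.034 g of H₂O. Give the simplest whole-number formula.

mol C = 3.790 g CO₂ ÷ 44.009 g/mol = 0.086119 mol
mol H = 2 × 1.034 g H₂O ÷ 18.015 g/mol = 0.11479 mol
Divide by the smallest (0.086119 mol): C 1.000, H 1.333
Multiplying each by 3 gives whole numbers: C 3.00, H 4.00

C3H4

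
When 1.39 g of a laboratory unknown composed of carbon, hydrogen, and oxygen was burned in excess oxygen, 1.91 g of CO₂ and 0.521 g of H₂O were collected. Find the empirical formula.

mol C = 1.91 g CO₂ ÷ 44.009 g/mol = 0.04340 mol
mol H = 2 × 0.521 g H₂O ÷ 18.015 g/mol = 0.05784 mol
mass O = 1.39 − (0.5213 + 0.05830) = 0.8104 g → mol O = 0.8104 ÷ 15.999 = 0.05065 mol
Divide by the smallest (0.04340 mol): C 1.000, H 1.333, O 1.167
Multiplying each by 6 gives whole numbers: C 6.00, H 8.00, O 7.00

C6H8O7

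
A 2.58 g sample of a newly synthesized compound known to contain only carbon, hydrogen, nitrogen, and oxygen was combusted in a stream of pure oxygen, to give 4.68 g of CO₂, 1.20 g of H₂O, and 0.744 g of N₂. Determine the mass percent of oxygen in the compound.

mol C = 4.68 g CO₂ ÷ 44.009 g/mol = 0.1063 mol
mol H = 2 × 1.20 g H₂O ÷ 18.015 g/mol = 0.1332 mol
mol N = 2 × 0.744 g N₂ ÷ 28.014 g/mol = 0.05312 mol
mass O = 2.58 − (1.277 + 0.1343 + 0.7440) = 0.4244 g → mol O = 0.4244 ÷ 15.999 = 0.02653 mol
mass % O = 0.4244 g ÷ 2.58 g × 100%

16.5%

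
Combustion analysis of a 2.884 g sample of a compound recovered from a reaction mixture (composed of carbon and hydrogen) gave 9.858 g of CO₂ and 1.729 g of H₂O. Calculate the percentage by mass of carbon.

93.29%

mol C = 9.858 g CO₂ ÷ 44.009 g/mol = 0.22400 mol
mol H = 2 × 1.729 g H₂O ÷ 18.015 g/mol = 0.19195 mol
mass % C = 2.6905 g ÷ 2.884 g × 100%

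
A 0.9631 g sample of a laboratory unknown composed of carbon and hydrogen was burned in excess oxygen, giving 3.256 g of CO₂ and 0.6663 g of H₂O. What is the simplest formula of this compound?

CH

mol C = 3.256 g CO₂ ÷ 44.009 g/mol = 0.073985 mol
mol H = 2 × 0.6663 g H₂O ÷ 18.015 g/mol = 0.073972 mol
Divide by the smallest (0.073972 mol): C 1.000, H 1.000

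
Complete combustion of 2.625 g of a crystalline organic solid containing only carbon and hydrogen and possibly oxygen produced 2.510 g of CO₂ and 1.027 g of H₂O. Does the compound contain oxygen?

mol C = 2.510 g CO₂ ÷ 44.009 g/mol = 0.057034 mol
mol H = 2 × 1.027 g H₂O ÷ 18.015 g/mol = 0.11402 mol
C and H account for only 0.79996 g of the 2.625 g sample; the remaining 1.8250 g must be oxygen.

yes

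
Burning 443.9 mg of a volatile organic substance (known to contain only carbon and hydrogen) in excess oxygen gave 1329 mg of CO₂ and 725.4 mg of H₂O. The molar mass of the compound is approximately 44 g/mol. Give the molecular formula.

mol C = 1.329 g CO₂ ÷ 44.009 g/mol = 0.030198 mol
mol H = 2 × 0.7254 g H₂O ÷ 18.015 g/mol = 0.080533 mol
Divide by the smallest (0.030198 mol): C 1.000, H 2.667
Multiplying each by 3 gives whole numbers: C 3.00, H 8.00
Empirical formula: C3H8
Empirical-formula mass = 44.10 g/mol; 44 ÷ 44.10 ≈ 1, so the molecular formula is C3H8.

C3H8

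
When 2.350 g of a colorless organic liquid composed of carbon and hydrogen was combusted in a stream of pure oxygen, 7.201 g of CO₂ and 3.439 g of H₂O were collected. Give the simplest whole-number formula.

mol C = 7.201 g CO₂ ÷ 44.009 g/mol = 0.16363 mol
mol H = 2 × 3.439 g H₂O ÷ 18.015 g/mol = 0.38179 mol
Divide by the smallest (0.16363 mol): C 1.000, H 2.333
Multiplying each by 3 gives whole numbers: C 3.00, H 7.00

C3H7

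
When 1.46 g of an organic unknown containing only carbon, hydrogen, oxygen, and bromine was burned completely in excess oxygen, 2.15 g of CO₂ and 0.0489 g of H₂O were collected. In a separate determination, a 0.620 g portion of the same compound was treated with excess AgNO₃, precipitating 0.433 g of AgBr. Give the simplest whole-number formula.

mol C = 2.15 g CO₂ ÷ 44.009 g/mol = 0.04885 mol
mol H = 2 × 0.0489 g H₂O ÷ 18.015 g/mol = 0.005429 mol
From the AgBr data: mol Br per gram of compound = (0.433 ÷ 187.772) ÷ 0.620 = 0.003719 mol/g, so in the 1.46 g combustion sample mol Br = 0.005430 mol
mass O = 1.46 − (0.5868 + 0.005472 + 0.4339) = 0.4338 g → mol O = 0.4338 ÷ 15.999 = 0.02712 mol
Divide by the smallest (0.005429 mol): C 8.999, H 1.000, Br 1.000, O 4.995

C9HBrO5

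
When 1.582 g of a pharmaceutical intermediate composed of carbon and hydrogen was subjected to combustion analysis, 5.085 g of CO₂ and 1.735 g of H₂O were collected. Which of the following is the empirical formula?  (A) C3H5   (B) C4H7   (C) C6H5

(A) C3H5

mol C = 5.085 g CO₂ ÷ 44.009 g/mol = 0.11554 mol
mol H = 2 × 1.735 g H₂O ÷ 18.015 g/mol = 0.19262 mol
Divide by the smallest (0.11554 mol): C 1.000, H 1.667
Multiplying each by 3 gives whole numbers: C 3.00, H 5.00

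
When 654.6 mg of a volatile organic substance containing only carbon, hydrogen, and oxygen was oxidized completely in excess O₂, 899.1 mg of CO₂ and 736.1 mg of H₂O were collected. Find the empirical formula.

mol C = 0.8991 g CO₂ ÷ 44.009 g/mol = 0.020430 mol
mol H = 2 × 0.7361 g H₂O ÷ 18.015 g/mol = 0.081721 mol
mass O = 0.6546 − (0.24538 + 0.082375) = 0.32684 g → mol O = 0.32684 ÷ 15.999 = 0.020429 mol
Divide by the smallest (0.020429 mol): C 1.000, H 4.000, O 1.000

CH4O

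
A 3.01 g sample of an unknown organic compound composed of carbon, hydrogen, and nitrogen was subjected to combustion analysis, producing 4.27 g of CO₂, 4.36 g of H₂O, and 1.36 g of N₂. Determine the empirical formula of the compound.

CH5N

mol C = 4.27 g CO₂ ÷ 44.009 g/mol = 0.09703 mol
mol H = 2 × 4.36 g H₂O ÷ 18.015 g/mol = 0.4840 mol
mol N = 2 × 1.36 g N₂ ÷ 28.014 g/mol = 0.09709 mol
Divide by the smallest (0.09703 mol): C 1.000, H 4.989, N 1.001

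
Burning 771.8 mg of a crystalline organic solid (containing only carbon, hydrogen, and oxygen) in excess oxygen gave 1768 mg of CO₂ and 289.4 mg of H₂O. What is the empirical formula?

mol C = 1.768 g CO₂ ÷ 44.009 g/mol = 0.040174 mol
mol H = 2 × 0.2894 g H₂O ÷ 18.015 g/mol = 0.032129 mol
mass O = 0.7718 − (0.48253 + 0.032386) = 0.25689 g → mol O = 0.25689 ÷ 15.999 = 0.016057 mol
Divide by the smallest (0.016057 mol): C 2.502, H 2.001, O 1.000
Multiplying each by 2 gives whole numbers: C 5.00, H 4.00, O 2.00

C5H4O2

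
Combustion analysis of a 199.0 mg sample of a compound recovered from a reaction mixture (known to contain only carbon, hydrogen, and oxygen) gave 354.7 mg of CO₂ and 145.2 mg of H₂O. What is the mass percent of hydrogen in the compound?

mol C = 0.3547 g CO₂ ÷ 44.009 g/mol = 0.0080597 mol
mol H = 2 × 0.1452 g H₂O ÷ 18.015 g/mol = 0.016120 mol
mass O = 0.1990 − (0.096805 + 0.016249) = 0.085946 g → mol O = 0.085946 ÷ 15.999 = 0.0053720 mol
mass % H = 0.016249 g ÷ 0.1990 g × 100%

8.17%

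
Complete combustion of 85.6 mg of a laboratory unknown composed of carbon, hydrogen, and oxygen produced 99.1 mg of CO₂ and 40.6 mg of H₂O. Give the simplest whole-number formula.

C2H4O3

mol C = 0.0991 g CO₂ ÷ 44.009 g/mol = 0.002252 mol
mol H = 2 × 0.0406 g H₂O ÷ 18.015 g/mol = 0.004507 mol
mass O = 0.0856 − (0.02705 + 0.004543) = 0.05401 g → mol O = 0.05401 ÷ 15.999 = 0.003376 mol
Divide by the smallest (0.002252 mol): C 1.000, H 2.002, O 1.499
Multiplying each by 2 gives whole numbers: C 2.00, H 4.00, O 3.00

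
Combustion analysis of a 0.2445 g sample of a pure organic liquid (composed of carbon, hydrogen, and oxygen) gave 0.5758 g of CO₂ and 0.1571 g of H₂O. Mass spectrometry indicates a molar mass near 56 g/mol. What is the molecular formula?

mol C = 0.5758 g CO₂ ÷ 44.009 g/mol = 0.013084 mol
mol H = 2 × 0.1571 g H₂O ÷ 18.015 g/mol = 0.017441 mol
mass O = 0.2445 − (0.15715 + 0.017581) = 0.069771 g → mol O = 0.069771 ÷ 15.999 = 0.0043610 mol
Divide by the smallest (0.0043610 mol): C 3.000, H 3.999, O 1.000
Empirical formula: C3H4O
Empirical-formula mass = 56.06 g/mol; 56 ÷ 56.06 ≈ 1, so the molecular formula is C3H4O.

C3H4O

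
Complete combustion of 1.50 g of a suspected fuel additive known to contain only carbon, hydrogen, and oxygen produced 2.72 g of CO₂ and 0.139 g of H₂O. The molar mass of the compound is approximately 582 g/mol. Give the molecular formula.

C24H6O18

mol C = 2.72 g CO₂ ÷ 44.009 g/mol = 0.06181 mol
mol H = 2 × 0.139 g H₂O ÷ 18.015 g/mol = 0.01543 mol
mass O = 1.50 − (0.7423 + 0.01556) = 0.7421 g → mol O = 0.7421 ÷ 15.999 = 0.04638 mol
Divide by the smallest (0.01543 mol): C 4.005, H 1.000, O 3.006
Empirical formula: C4HO3
Empirical-formula mass = 97.05 g/mol; 582 ÷ 97.05 ≈ 6, so the molecular formula is C24H6O18.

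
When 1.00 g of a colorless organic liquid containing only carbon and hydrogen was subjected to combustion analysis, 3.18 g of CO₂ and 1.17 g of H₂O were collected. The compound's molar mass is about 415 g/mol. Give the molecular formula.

mol C = 3.18 g CO₂ ÷ 44.009 g/mol = 0.07226 mol
mol H = 2 × 1.17 g H₂O ÷ 18.015 g/mol = 0.1299 mol
Divide by the smallest (0.07226 mol): C 1.000, H 1.798
Multiplying each by 5 gives whole numbers: C 5.00, H 8.99
Empirical formula: C5H9
Empirical-formula mass = 69.13 g/mol; 415 ÷ 69.13 ≈ 6, so the molecular formula is C30H54.

C30H54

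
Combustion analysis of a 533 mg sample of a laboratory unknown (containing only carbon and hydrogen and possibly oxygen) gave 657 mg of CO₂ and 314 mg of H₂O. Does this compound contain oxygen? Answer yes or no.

yes

mol C = 0.657 g CO₂ ÷ 44.009 g/mol = 0.01493 mol
mol H = 2 × 0.314 g H₂O ÷ 18.015 g/mol = 0.03486 mol
C and H account for only 0.2144 g of the 0.533 g sample; the remaining 0.3186 g must be oxygen.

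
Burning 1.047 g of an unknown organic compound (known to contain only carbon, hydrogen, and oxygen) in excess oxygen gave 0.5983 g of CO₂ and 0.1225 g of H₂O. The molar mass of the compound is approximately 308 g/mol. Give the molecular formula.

C4H4O16

mol C = 0.5983 g CO₂ ÷ 44.009 g/mol = 0.013595 mol
mol H = 2 × 0.1225 g H₂O ÷ 18.015 g/mol = 0.013600 mol
mass O = 1.047 − (0.16329 + 0.013709) = 0.87000 g → mol O = 0.87000 ÷ 15.999 = 0.054379 mol
Divide by the smallest (0.013595 mol): C 1.000, H 1.000, O 4.000
Empirical formula: CHO4
Empirical-formula mass = 77.02 g/mol; 308 ÷ 77.02 ≈ 4, so the molecular formula is C4H4O16.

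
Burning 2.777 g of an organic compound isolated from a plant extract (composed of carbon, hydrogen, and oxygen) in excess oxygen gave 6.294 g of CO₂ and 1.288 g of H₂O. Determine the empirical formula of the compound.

mol C = 6.294 g CO₂ ÷ 44.009 g/mol = 0.14302 mol
mol H = 2 × 1.288 g H₂O ÷ 18.015 g/mol = 0.14299 mol
mass O = 2.777 − (1.7178 + 0.14414) = 0.91510 g → mol O = 0.91510 ÷ 15.999 = 0.057197 mol
Divide by the smallest (0.057197 mol): C 2.500, H 2.500, O 1.000
Multiplying each by 2 gives whole numbers: C 5.00, H 5.00, O 2.00

C5H5O2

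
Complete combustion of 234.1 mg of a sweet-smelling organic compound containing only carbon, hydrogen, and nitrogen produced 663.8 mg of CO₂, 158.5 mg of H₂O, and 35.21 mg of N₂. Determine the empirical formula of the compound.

C6H7N

mol C = 0.6638 g CO₂ ÷ 44.009 g/mol = 0.015083 mol
mol H = 2 × 0.1585 g H₂O ÷ 18.015 g/mol = 0.017596 mol
mol N = 2 × 0.03521 g N₂ ÷ 28.014 g/mol = 0.0025137 mol
Divide by the smallest (0.0025137 mol): C 6.000, H 7.000, N 1.000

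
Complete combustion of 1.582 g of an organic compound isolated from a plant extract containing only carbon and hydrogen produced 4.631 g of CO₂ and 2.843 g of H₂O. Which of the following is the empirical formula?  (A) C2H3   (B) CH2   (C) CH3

(C) CH3

mol C = 4.631 g CO₂ ÷ 44.009 g/mol = 0.10523 mol
mol H = 2 × 2.843 g H₂O ÷ 18.015 g/mol = 0.31563 mol
Divide by the smallest (0.10523 mol): C 1.000, H 2.999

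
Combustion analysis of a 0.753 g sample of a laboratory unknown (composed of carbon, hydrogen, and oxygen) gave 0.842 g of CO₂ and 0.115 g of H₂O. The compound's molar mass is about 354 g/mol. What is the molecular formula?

C9H6O15

mol C = 0.842 g CO₂ ÷ 44.009 g/mol = 0.01913 mol
mol H = 2 × 0.115 g H₂O ÷ 18.015 g/mol = 0.01277 mol
mass O = 0.753 − (0.2298 + 0.01287) = 0.5103 g → mol O = 0.5103 ÷ 15.999 = 0.03190 mol
Divide by the smallest (0.01277 mol): C 1.499, H 1.000, O 2.498
Multiplying each by 2 gives whole numbers: C 3.00, H 2.00, O 5.00
Empirical formula: C3H2O5
Empirical-formula mass = 118.04 g/mol; 354 ÷ 118.04 ≈ 3, so the molecular formula is C9H6O15.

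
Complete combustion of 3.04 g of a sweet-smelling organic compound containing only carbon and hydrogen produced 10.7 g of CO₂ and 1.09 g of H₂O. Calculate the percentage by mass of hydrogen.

4.0%

mol C = 10.7 g CO₂ ÷ 44.009 g/mol = 0.2431 mol
mol H = 2 × 1.09 g H₂O ÷ 18.015 g/mol = 0.1210 mol
mass % H = 0.1220 g ÷ 3.04 g × 100%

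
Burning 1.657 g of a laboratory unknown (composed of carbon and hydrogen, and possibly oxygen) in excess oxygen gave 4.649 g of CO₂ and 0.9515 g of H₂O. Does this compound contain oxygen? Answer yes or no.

yes

mol C = 4.649 g CO₂ ÷ 44.009 g/mol = 0.10564 mol
mol H = 2 × 0.9515 g H₂O ÷ 18.015 g/mol = 0.10563 mol
C and H account for only 1.3753 g of the 1.657 g sample; the remaining 0.28171 g must be oxygen.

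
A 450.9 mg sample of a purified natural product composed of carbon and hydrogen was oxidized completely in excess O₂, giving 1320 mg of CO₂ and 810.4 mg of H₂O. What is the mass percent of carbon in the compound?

79.90%

mol C = 1.320 g CO₂ ÷ 44.009 g/mol = 0.029994 mol
mol H = 2 × 0.8104 g H₂O ÷ 18.015 g/mol = 0.089969 mol
mass % C = 0.36026 g ÷ 0.4509 g × 100%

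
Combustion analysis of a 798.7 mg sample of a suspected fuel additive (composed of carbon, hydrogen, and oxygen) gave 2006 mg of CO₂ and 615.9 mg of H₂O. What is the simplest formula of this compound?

C4H6O

mol C = 2.006 g CO₂ ÷ 44.009 g/mol = 0.045582 mol
mol H = 2 × 0.6159 g H₂O ÷ 18.015 g/mol = 0.068376 mol
mass O = 0.7987 − (0.54748 + 0.068923) = 0.18230 g → mol O = 0.18230 ÷ 15.999 = 0.011394 mol
Divide by the smallest (0.011394 mol): C 4.000, H 6.001, O 1.000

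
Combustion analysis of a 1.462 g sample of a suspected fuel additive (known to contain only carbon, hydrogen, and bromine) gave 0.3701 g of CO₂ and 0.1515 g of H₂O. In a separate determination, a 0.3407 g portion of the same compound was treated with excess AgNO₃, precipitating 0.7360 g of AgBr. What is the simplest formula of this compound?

mol C = 0.3701 g CO₂ ÷ 44.009 g/mol = 0.0084096 mol
mol H = 2 × 0.1515 g H₂O ÷ 18.015 g/mol = 0.016819 mol
From the AgBr data: mol Br per gram of compound = (0.7360 ÷ 187.772) ÷ 0.3407 = 0.011505 mol/g, so in the 1.462 g combustion sample mol Br = 0.016820 mol
Divide by the smallest (0.0084096 mol): C 1.000, H 2.000, Br 2.000

CH2Br2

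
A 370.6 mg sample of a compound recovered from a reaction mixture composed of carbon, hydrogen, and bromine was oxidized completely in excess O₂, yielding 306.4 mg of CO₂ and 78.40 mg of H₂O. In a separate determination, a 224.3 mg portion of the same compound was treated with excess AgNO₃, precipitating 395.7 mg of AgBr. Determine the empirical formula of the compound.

C4H5Br2

mol C = 0.3064 g CO₂ ÷ 44.009 g/mol = 0.0069622 mol
mol H = 2 × 0.07840 g H₂O ÷ 18.015 g/mol = 0.0087039 mol
From the AgBr data: mol Br per gram of compound = (0.3957 ÷ 187.772) ÷ 0.2243 = 0.0093952 mol/g, so in the 0.3706 g combustion sample mol Br = 0.0034819 mol
Divide by the smallest (0.0034819 mol): C 2.000, H 2.500, Br 1.000
Multiplying each by 2 gives whole numbers: C 4.00, H 5.00, Br 2.00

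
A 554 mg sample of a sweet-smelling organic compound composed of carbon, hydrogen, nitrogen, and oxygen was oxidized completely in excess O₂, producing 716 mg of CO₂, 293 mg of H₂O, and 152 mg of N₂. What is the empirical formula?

C3H6N2O2

mol C = 0.716 g CO₂ ÷ 44.009 g/mol = 0.01627 mol
mol H = 2 × 0.293 g H₂O ÷ 18.015 g/mol = 0.03253 mol
mol N = 2 × 0.152 g N₂ ÷ 28.014 g/mol = 0.01085 mol
mass O = 0.554 − (0.1954 + 0.03279 + 0.1520) = 0.1738 g → mol O = 0.1738 ÷ 15.999 = 0.01086 mol
Divide by the smallest (0.01085 mol): C 1.499, H 2.998, N 1.000, O 1.001
Multiplying each by 2 gives whole numbers: C 3.00, H 6.00, N 2.00, O 2.00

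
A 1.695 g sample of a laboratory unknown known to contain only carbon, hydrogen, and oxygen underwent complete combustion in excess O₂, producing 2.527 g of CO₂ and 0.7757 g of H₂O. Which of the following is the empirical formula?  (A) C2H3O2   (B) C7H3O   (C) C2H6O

mol C = 2.527 g CO₂ ÷ 44.009 g/mol = 0.057420 mol
mol H = 2 × 0.7757 g H₂O ÷ 18.015 g/mol = 0.086117 mol
mass O = 1.695 − (0.68967 + 0.086806) = 0.91852 g → mol O = 0.91852 ÷ 15.999 = 0.057411 mol
Divide by the smallest (0.057411 mol): C 1.000, H 1.500, O 1.000
Multiplying each by 2 gives whole numbers: C 2.00, H 3.00, O 2.00

(A) C2H3O2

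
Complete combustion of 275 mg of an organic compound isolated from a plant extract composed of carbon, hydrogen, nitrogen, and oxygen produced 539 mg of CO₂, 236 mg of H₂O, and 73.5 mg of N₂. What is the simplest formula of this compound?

mol C = 0.539 g CO₂ ÷ 44.009 g/mol = 0.01225 mol
mol H = 2 × 0.236 g H₂O ÷ 18.015 g/mol = 0.02620 mol
mol N = 2 × 0.0735 g N₂ ÷ 28.014 g/mol = 0.005247 mol
mass O = 0.275 − (0.1471 + 0.02641 + 0.07350) = 0.02799 g → mol O = 0.02799 ÷ 15.999 = 0.001749 mol
Divide by the smallest (0.001749 mol): C 7.002, H 14.979, N 3.000, O 1.000

C7H15N3O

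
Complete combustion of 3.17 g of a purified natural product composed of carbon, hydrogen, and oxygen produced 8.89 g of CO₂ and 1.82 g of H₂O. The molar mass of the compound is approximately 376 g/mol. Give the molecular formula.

mol C = 8.89 g CO₂ ÷ 44.009 g/mol = 0.2020 mol
mol H = 2 × 1.82 g H₂O ÷ 18.015 g/mol = 0.2021 mol
mass O = 3.17 − (2.426 + 0.2037) = 0.5401 g → mol O = 0.5401 ÷ 15.999 = 0.03376 mol
Divide by the smallest (0.03376 mol): C 5.984, H 5.986, O 1.000
Empirical formula: C6H6O
Empirical-formula mass = 94.11 g/mol; 376 ÷ 94.11 ≈ 4, so the molecular formula is C24H24O4.

C24H24O4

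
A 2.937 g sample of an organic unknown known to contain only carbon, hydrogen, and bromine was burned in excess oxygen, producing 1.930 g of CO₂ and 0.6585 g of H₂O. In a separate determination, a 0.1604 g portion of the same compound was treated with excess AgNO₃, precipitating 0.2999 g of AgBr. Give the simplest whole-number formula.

mol C = 1.930 g CO₂ ÷ 44.009 g/mol = 0.043855 mol
mol H = 2 × 0.6585 g H₂O ÷ 18.015 g/mol = 0.073106 mol
From the AgBr data: mol Br per gram of compound = (0.2999 ÷ 187.772) ÷ 0.1604 = 0.0099573 mol/g, so in the 2.937 g combustion sample mol Br = 0.029245 mol
Divide by the smallest (0.029245 mol): C 1.500, H 2.500, Br 1.000
Multiplying each by 2 gives whole numbers: C 3.00, H 5.00, Br 2.00

C3H5Br2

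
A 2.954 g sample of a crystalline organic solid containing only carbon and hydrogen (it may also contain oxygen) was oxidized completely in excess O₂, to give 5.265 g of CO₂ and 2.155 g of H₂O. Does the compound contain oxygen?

mol C = 5.265 g CO₂ ÷ 44.009 g/mol = 0.11963 mol
mol H = 2 × 2.155 g H₂O ÷ 18.015 g/mol = 0.23925 mol
C and H account for only 1.6781 g of the 2.954 g sample; the remaining 1.2759 g must be oxygen.

yes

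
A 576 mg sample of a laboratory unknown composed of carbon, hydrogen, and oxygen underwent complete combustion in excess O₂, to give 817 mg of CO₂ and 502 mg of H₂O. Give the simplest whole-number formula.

CH3O

mol C = 0.817 g CO₂ ÷ 44.009 g/mol = 0.01856 mol
mol H = 2 × 0.502 g H₂O ÷ 18.015 g/mol = 0.05573 mol
mass O = 0.576 − (0.2230 + 0.05618) = 0.2968 g → mol O = 0.2968 ÷ 15.999 = 0.01855 mol
Divide by the smallest (0.01855 mol): C 1.001, H 3.004, O 1.000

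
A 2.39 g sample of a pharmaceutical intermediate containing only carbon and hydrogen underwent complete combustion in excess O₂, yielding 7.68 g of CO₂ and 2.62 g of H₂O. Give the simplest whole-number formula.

C3H5

mol C = 7.68 g CO₂ ÷ 44.009 g/mol = 0.1745 mol
mol H = 2 × 2.62 g H₂O ÷ 18.015 g/mol = 0.2909 mol
Divide by the smallest (0.1745 mol): C 1.000, H 1.667
Multiplying each by 3 gives whole numbers: C 3.00, H 5.00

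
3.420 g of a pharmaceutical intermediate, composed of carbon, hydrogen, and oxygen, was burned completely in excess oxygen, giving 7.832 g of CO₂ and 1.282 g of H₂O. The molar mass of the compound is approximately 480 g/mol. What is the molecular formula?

mol C = 7.832 g CO₂ ÷ 44.009 g/mol = 0.17796 mol
mol H = 2 × 1.282 g H₂O ÷ 18.015 g/mol = 0.14233 mol
mass O = 3.420 − (2.1375 + 0.14346) = 1.1390 g → mol O = 1.1390 ÷ 15.999 = 0.071193 mol
Divide by the smallest (0.071193 mol): C 2.500, H 1.999, O 1.000
Multiplying each by 2 gives whole numbers: C 5.00, H 4.00, O 2.00
Empirical formula: C5H4O2
Empirical-formula mass = 96.08 g/mol; 480 ÷ 96.08 ≈ 5, so the molecular formula is C25H20O10.

C25H20O10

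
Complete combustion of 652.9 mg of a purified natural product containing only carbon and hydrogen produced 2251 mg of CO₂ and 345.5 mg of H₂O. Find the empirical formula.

C4H3

mol C = 2.251 g CO₂ ÷ 44.009 g/mol = 0.051149 mol
mol H = 2 × 0.3455 g H₂O ÷ 18.015 g/mol = 0.038357 mol
Divide by the smallest (0.038357 mol): C 1.333, H 1.000
Multiplying each by 3 gives whole numbers: C 4.00, H 3.00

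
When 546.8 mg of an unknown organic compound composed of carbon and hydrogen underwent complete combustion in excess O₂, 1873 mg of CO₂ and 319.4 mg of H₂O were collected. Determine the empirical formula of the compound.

mol C = 1.873 g CO₂ ÷ 44.009 g/mol = 0.042559 mol
mol H = 2 × 0.3194 g H₂O ÷ 18.015 g/mol = 0.035459 mol
Divide by the smallest (0.035459 mol): C 1.200, H 1.000
Multiplying each by 5 gives whole numbers: C 6.00, H 5.00

C6H5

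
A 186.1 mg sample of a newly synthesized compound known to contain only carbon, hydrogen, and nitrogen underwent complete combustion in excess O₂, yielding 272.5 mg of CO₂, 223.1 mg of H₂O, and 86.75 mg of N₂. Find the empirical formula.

mol C = 0.2725 g CO₂ ÷ 44.009 g/mol = 0.0061919 mol
mol H = 2 × 0.2231 g H₂O ÷ 18.015 g/mol = 0.024768 mol
mol N = 2 × 0.08675 g N₂ ÷ 28.014 g/mol = 0.0061933 mol
Divide by the smallest (0.0061919 mol): C 1.000, H 4.000, N 1.000

CH4N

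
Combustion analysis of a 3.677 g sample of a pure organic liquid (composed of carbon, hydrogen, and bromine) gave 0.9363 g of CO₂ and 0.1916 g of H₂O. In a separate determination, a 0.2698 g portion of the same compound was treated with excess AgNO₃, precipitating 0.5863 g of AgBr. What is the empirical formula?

mol C = 0.9363 g CO₂ ÷ 44.009 g/mol = 0.021275 mol
mol H = 2 × 0.1916 g H₂O ÷ 18.015 g/mol = 0.021271 mol
From the AgBr data: mol Br per gram of compound = (0.5863 ÷ 187.772) ÷ 0.2698 = 0.011573 mol/g, so in the 3.677 g combustion sample mol Br = 0.042554 mol
Divide by the smallest (0.021271 mol): C 1.000, H 1.000, Br 2.001

CHBr2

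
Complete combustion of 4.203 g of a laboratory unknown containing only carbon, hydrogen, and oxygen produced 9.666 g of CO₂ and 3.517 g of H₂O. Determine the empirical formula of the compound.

C9H16O3

mol C = 9.666 g CO₂ ÷ 44.009 g/mol = 0.21964 mol
mol H = 2 × 3.517 g H₂O ÷ 18.015 g/mol = 0.39045 mol
mass O = 4.203 − (2.6381 + 0.39358) = 1.1714 g → mol O = 1.1714 ÷ 15.999 = 0.073215 mol
Divide by the smallest (0.073215 mol): C 3.000, H 5.333, O 1.000
Multiplying each by 3 gives whole numbers: C 9.00, H 16.00, O 3.00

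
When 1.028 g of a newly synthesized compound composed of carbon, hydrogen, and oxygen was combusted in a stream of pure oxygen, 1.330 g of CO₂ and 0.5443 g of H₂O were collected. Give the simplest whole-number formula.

mol C = 1.330 g CO₂ ÷ 44.009 g/mol = 0.030221 mol
mol H = 2 × 0.5443 g H₂O ÷ 18.015 g/mol = 0.060427 mol
mass O = 1.028 − (0.36299 + 0.060911) = 0.60410 g → mol O = 0.60410 ÷ 15.999 = 0.037759 mol
Divide by the smallest (0.030221 mol): C 1.000, H 2.000, O 1.249
Multiplying each by 4 gives whole numbers: C 4.00, H 8.00, O 5.00

C4H8O5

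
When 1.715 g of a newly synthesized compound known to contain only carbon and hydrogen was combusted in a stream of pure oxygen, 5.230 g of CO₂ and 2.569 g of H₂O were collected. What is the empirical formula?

mol C = 5.230 g CO₂ ÷ 44.009 g/mol = 0.11884 mol
mol H = 2 × 2.569 g H₂O ÷ 18.015 g/mol = 0.28521 mol
Divide by the smallest (0.11884 mol): C 1.000, H 2.400
Multiplying each by 5 gives whole numbers: C 5.00, H 12.00

C5H12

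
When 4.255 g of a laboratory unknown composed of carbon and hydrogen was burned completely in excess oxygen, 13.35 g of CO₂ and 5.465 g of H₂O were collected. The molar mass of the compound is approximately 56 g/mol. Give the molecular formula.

mol C = 13.35 g CO₂ ÷ 44.009 g/mol = 0.30335 mol
mol H = 2 × 5.465 g H₂O ÷ 18.015 g/mol = 0.60672 mol
Divide by the smallest (0.30335 mol): C 1.000, H 2.000
Empirical formula: CH2
Empirical-formula mass = 14.03 g/mol; 56 ÷ 14.03 ≈ 4, so the molecular formula is C4H8.

C4H8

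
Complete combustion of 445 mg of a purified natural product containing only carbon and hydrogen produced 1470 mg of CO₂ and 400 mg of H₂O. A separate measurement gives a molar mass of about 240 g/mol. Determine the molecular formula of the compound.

mol C = 1.47 g CO₂ ÷ 44.009 g/mol = 0.03340 mol
mol H = 2 × 0.400 g H₂O ÷ 18.015 g/mol = 0.04441 mol
Divide by the smallest (0.03340 mol): C 1.000, H 1.329
Multiplying each by 3 gives whole numbers: C 3.00, H 3.99
Empirical formula: C3H4
Empirical-formula mass = 40.06 g/mol; 240 ÷ 40.06 ≈ 6, so the molecular formula is C18H24.

C18H24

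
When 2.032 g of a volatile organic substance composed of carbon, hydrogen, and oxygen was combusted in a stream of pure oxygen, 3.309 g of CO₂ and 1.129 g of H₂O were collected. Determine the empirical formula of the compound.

mol C = 3.309 g CO₂ ÷ 44.009 g/mol = 0.075189 mol
mol H = 2 × 1.129 g H₂O ÷ 18.015 g/mol = 0.12534 mol
mass O = 2.032 − (0.90310 + 0.12634) = 1.0026 g → mol O = 1.0026 ÷ 15.999 = 0.062664 mol
Divide by the smallest (0.062664 mol): C 1.200, H 2.000, O 1.000
Multiplying each by 5 gives whole numbers: C 6.00, H 10.00, O 5.00

C6H10O5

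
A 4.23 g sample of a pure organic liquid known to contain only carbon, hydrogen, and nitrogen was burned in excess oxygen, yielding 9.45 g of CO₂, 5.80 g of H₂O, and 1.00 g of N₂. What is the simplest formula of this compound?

C3H9N

mol C = 9.45 g CO₂ ÷ 44.009 g/mol = 0.2147 mol
mol H = 2 × 5.80 g H₂O ÷ 18.015 g/mol = 0.6439 mol
mol N = 2 × 1.00 g N₂ ÷ 28.014 g/mol = 0.07139 mol
Divide by the smallest (0.07139 mol): C 3.008, H 9.019, N 1.000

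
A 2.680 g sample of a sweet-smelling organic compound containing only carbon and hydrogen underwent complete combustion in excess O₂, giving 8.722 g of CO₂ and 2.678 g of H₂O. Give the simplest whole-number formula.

C2H3

mol C = 8.722 g CO₂ ÷ 44.009 g/mol = 0.19819 mol
mol H = 2 × 2.678 g H₂O ÷ 18.015 g/mol = 0.29731 mol
Divide by the smallest (0.19819 mol): C 1.000, H 1.500
Multiplying each by 2 gives whole numbers: C 2.00, H 3.00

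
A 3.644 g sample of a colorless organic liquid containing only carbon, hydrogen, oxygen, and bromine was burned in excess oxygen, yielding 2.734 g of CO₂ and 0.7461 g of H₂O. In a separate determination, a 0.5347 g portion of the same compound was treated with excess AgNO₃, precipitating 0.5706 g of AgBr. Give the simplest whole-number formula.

mol C = 2.734 g CO₂ ÷ 44.009 g/mol = 0.062124 mol
mol H = 2 × 0.7461 g H₂O ÷ 18.015 g/mol = 0.082831 mol
From the AgBr data: mol Br per gram of compound = (0.5706 ÷ 187.772) ÷ 0.5347 = 0.0056832 mol/g, so in the 3.644 g combustion sample mol Br = 0.020709 mol
mass O = 3.644 − (0.74617 + 0.083494 + 1.6548) = 1.1596 g → mol O = 1.1596 ÷ 15.999 = 0.072478 mol
Divide by the smallest (0.020709 mol): C 3.000, H 4.000, Br 1.000, O 3.500
Multiplying each by 2 gives whole numbers: C 6.00, H 8.00, Br 2.00, O 7.00

C6H8Br2O7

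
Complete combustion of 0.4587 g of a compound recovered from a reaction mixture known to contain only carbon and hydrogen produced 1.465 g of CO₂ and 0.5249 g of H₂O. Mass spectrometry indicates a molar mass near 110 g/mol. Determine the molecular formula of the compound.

C8H14

mol C = 1.465 g CO₂ ÷ 44.009 g/mol = 0.033289 mol
mol H = 2 × 0.5249 g H₂O ÷ 18.015 g/mol = 0.058274 mol
Divide by the smallest (0.033289 mol): C 1.000, H 1.751
Multiplying each by 4 gives whole numbers: C 4.00, H 7.00
Empirical formula: C4H7
Empirical-formula mass = 55.10 g/mol; 110 ÷ 55.10 ≈ 2, so the molecular formula is C8H14.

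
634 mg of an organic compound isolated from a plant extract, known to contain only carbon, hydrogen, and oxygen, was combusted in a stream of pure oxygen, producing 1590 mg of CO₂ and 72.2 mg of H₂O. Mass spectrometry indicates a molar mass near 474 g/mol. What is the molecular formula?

C27H6O9

mol C = 1.59 g CO₂ ÷ 44.009 g/mol = 0.03613 mol
mol H = 2 × 0.0722 g H₂O ÷ 18.015 g/mol = 0.008016 mol
mass O = 0.634 − (0.4339 + 0.008080) = 0.1920 g → mol O = 0.1920 ÷ 15.999 = 0.01200 mol
Divide by the smallest (0.008016 mol): C 4.507, H 1.000, O 1.497
Multiplying each by 2 gives whole numbers: C 9.01, H 2.00, O 2.99
Empirical formula: C9H2O3
Empirical-formula mass = 158.11 g/mol; 474 ÷ 158.11 ≈ 3, so the molecular formula is C27H6O9.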